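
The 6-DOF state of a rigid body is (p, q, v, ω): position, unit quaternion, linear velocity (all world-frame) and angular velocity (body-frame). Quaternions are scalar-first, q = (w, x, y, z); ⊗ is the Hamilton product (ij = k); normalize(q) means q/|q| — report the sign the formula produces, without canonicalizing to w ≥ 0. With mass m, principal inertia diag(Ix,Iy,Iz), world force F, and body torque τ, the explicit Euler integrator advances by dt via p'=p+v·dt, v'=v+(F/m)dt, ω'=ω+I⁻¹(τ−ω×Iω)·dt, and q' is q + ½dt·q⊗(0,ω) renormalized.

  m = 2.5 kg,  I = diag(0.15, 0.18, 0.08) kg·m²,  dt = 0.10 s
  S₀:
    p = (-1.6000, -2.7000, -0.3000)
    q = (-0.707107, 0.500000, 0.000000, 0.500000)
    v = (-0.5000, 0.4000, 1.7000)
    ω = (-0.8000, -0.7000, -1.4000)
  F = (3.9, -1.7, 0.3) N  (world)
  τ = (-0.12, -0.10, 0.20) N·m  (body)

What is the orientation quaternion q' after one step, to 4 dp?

Hamilton product q⊗(0,ω) = (1.1000000, 0.9156856, 0.7949749, 0.6399498)
updated quaternion q' = (-0.6496, 0.5437, 0.0396, 0.5300)

q' = (-0.6496, 0.5437, 0.0396, 0.5300)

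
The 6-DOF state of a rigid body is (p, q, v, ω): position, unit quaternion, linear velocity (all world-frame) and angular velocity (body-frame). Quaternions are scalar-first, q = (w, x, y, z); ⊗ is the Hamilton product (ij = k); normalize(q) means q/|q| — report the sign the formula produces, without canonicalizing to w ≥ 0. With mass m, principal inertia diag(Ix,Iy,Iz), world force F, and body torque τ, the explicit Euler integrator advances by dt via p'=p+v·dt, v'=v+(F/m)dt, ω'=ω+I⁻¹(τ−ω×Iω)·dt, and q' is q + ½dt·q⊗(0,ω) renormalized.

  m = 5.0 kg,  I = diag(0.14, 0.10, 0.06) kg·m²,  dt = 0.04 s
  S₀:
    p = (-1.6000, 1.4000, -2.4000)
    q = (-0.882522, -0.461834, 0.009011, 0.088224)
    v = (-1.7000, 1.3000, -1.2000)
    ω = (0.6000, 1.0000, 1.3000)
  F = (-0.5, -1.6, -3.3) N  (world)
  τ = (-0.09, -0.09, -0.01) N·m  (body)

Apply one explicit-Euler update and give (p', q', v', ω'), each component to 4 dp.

p' = (-1.6680, 1.4520, -2.4480)
q' = (-0.8789, -0.4737, 0.0044, 0.0559)
v' = (-1.7040, 1.2872, -1.2264)
ω' = (0.5891, 0.9390, 1.3093)

precession coupling ω×(Iω) = (-0.0520, 0.0624, -0.0240)
(τ − ω×Iω)/I = (-0.2714, -1.5240, 0.2333)
ω' = ω + α·dt = (0.5891, 0.9390, 1.3093)
q⊗(0,ω) = (0.1533982, -0.6060229, -0.2292034, -1.6145192)
q + ½dt·q⊗(0,ω), renormalized = (-0.8789, -0.4737, 0.0044, 0.0559)
a = F/m = (-0.1000, -0.3200, -0.6600)
new position p' = (-1.6680, 1.4520, -2.4480)
new velocity v' = (-1.7040, 1.2872, -1.2264)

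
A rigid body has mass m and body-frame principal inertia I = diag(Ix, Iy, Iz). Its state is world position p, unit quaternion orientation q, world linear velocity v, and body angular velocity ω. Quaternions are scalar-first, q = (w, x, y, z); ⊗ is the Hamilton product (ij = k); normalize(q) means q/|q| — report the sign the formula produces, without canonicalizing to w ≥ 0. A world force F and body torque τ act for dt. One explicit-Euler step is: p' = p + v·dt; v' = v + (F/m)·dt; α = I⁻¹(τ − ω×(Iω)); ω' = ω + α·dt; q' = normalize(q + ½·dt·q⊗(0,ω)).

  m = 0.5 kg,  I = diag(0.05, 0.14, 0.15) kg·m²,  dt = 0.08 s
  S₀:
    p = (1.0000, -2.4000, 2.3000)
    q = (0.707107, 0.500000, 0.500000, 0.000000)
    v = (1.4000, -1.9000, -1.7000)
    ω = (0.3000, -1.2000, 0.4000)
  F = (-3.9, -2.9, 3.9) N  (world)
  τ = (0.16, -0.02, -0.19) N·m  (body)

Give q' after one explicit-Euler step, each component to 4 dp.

q' = (0.7241, 0.5158, 0.4574, -0.0187)

q⊗(0,ω) = (0.4500000, 0.4121321, -1.0485284, -0.4671572)
updated quaternion q' = (0.7241, 0.5158, 0.4574, -0.0187)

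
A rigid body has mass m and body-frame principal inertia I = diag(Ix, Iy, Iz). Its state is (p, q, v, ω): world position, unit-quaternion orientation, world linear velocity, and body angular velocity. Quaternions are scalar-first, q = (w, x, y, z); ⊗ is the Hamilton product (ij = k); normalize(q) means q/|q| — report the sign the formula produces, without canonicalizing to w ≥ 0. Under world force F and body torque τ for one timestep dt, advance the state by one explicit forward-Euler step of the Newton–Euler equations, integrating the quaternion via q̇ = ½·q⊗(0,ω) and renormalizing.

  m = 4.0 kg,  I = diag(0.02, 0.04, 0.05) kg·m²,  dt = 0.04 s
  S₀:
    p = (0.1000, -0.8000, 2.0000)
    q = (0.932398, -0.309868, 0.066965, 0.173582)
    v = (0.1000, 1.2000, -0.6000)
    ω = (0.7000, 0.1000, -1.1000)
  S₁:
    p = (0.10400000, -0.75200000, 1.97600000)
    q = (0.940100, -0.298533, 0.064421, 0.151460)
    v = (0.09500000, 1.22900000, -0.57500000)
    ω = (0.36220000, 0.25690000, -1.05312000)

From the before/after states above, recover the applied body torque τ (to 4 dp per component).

τ = (-0.1700, 0.1800, 0.0600)

ω₁ − ω₀ = (-0.33780000, 0.15690000, 0.04688000)
τ = I·(Δω/dt) + ω₀×(Iω₀) = (-0.1700, 0.1800, 0.0600)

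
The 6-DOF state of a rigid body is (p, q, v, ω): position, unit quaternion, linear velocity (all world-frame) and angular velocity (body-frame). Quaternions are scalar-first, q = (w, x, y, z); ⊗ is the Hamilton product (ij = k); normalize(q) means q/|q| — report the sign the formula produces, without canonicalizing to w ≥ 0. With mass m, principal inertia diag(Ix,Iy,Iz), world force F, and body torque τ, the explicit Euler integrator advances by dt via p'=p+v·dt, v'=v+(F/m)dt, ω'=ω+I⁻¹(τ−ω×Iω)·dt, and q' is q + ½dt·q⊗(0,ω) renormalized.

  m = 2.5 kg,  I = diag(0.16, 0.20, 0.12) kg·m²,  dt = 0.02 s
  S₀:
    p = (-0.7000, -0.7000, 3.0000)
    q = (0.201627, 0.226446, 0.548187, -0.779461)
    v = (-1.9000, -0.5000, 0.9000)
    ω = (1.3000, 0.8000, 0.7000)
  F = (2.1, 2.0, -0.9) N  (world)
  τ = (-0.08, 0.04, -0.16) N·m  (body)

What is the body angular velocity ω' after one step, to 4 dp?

(τ − ω×Iω)/I = (-0.2200, 0.0180, -1.6800)
ω + α·dt = (1.2956, 0.8004, 0.6664)

ω' = (1.2956, 0.8004, 0.6664)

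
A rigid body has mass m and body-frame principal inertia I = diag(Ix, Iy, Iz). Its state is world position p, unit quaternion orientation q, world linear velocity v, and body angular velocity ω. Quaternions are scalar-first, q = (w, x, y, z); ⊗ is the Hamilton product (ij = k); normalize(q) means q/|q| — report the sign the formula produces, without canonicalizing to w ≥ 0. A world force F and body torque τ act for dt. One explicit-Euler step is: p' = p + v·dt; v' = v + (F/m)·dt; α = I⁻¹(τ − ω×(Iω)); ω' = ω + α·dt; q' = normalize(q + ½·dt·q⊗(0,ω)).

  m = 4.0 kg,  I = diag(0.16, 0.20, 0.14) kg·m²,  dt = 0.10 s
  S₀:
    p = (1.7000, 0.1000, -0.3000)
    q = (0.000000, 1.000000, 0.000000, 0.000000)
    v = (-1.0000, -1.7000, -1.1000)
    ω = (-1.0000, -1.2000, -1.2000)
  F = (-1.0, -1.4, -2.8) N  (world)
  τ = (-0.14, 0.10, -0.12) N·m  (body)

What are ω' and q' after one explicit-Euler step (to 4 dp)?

ω' = (-1.0335, -1.1620, -1.3200)
q' = (0.0498, 0.9952, 0.0597, -0.0597)

α = I⁻¹(τ − ω×Iω) = (-0.3350, 0.3800, -1.2000)
ω' = ω + α·dt = (-1.0335, -1.1620, -1.3200)
Hamilton product q⊗(0,ω) = (1.0000000, 0.0000000, 1.2000000, -1.2000000)
q + ½dt·q⊗(0,ω), renormalized = (0.0498, 0.9952, 0.0597, -0.0597)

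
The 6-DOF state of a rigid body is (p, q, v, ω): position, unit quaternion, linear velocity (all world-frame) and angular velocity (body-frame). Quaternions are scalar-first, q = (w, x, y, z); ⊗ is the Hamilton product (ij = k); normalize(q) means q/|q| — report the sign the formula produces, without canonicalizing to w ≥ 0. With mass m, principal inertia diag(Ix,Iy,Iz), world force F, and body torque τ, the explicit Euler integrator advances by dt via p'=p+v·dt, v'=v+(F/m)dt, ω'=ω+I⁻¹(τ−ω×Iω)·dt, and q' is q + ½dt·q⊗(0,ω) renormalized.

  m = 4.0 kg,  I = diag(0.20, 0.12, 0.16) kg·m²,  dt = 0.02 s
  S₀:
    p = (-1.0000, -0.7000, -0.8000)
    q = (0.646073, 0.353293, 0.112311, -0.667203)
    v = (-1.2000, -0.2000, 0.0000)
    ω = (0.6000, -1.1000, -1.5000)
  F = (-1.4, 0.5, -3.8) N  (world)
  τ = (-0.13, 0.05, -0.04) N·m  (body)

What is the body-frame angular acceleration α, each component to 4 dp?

α = (-0.9800, 0.7167, -0.5800)

precession coupling ω×(Iω) = (0.0660, -0.0360, 0.0528)
angular accel α = (-0.9800, 0.7167, -0.5800)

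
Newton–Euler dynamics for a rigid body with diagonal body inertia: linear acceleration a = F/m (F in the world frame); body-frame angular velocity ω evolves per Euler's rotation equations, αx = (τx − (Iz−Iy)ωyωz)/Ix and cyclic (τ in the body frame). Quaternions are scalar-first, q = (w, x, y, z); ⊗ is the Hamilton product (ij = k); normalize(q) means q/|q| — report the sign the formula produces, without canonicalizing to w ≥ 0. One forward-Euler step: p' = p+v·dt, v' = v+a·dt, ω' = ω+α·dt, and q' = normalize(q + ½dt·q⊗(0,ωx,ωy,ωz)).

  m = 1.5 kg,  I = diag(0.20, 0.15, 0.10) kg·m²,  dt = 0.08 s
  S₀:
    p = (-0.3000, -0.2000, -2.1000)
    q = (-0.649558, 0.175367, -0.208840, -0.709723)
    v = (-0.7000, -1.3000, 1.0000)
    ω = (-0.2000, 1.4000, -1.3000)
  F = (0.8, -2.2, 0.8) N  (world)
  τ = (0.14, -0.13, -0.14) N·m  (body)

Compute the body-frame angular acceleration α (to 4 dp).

ω×(Iω) gyroscopic = (0.0910, 0.0260, 0.0140)
angular accel α = (0.2450, -1.0400, -1.5400)

α = (0.2450, -1.0400, -1.5400)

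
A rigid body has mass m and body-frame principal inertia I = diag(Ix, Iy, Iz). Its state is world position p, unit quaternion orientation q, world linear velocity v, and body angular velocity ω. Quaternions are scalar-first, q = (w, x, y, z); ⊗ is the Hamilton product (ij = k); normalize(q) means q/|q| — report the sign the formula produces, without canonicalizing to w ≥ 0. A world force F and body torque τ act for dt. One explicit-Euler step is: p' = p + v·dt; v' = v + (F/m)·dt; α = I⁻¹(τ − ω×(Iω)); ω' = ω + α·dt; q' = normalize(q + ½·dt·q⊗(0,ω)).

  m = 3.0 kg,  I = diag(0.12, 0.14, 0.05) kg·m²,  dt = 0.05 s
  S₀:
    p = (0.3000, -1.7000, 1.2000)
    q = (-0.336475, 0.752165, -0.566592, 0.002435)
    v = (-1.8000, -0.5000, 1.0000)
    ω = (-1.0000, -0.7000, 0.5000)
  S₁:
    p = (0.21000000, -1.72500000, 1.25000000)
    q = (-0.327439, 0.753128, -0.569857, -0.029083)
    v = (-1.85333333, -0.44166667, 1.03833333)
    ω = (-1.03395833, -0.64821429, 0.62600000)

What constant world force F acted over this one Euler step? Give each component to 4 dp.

velocity change Δv = (-0.05333333, 0.05833333, 0.03833333)
applied force F = (-3.2000, 3.5000, 2.3000)

F = (-3.2000, 3.5000, 2.3000)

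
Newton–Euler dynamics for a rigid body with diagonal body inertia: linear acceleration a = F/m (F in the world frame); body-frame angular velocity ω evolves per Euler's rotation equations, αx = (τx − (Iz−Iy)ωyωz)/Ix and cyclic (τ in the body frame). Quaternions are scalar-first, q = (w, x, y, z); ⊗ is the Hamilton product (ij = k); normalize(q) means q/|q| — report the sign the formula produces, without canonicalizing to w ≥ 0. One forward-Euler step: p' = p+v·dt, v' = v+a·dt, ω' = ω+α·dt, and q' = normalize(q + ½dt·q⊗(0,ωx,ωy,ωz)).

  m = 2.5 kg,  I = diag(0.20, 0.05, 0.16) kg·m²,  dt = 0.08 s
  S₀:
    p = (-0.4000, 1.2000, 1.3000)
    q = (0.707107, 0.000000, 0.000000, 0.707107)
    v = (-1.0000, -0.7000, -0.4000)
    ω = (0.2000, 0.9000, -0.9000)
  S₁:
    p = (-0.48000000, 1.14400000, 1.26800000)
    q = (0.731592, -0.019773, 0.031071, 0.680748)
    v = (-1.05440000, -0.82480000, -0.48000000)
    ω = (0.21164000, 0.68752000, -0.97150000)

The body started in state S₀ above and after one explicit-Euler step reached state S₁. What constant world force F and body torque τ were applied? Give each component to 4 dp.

F = (-1.7000, -3.9000, -2.5000)
τ = (-0.0600, -0.1400, -0.1700)

rate change Δω = (0.01164000, -0.21248000, -0.07150000)
applied torque τ = (-0.0600, -0.1400, -0.1700)
Δv = v₁−v₀ = (-0.05440000, -0.12480000, -0.08000000)
m·(v₁−v₀)/dt = (-1.7000, -3.9000, -2.5000)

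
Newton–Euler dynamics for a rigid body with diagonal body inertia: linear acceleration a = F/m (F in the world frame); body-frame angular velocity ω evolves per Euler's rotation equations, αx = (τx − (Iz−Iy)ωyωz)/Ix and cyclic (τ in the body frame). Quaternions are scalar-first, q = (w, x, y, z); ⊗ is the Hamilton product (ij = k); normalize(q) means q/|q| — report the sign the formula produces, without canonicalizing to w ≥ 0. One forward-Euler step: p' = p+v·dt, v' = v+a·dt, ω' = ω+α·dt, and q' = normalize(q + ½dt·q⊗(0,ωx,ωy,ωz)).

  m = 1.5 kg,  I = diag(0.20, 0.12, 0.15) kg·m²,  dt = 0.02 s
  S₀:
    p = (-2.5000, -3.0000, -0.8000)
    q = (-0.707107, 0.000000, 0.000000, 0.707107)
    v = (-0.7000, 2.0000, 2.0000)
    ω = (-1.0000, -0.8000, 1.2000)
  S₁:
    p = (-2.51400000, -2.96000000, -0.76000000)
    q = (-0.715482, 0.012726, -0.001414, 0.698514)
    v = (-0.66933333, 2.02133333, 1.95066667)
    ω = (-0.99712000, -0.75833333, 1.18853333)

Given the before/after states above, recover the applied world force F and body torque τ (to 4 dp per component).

rate change Δω = (0.00288000, 0.04166667, -0.01146667)
ω₀×(Iω₀) = (-0.0288, -0.0600, -0.0640)
applied torque τ = (0.0000, 0.1900, -0.1500)
velocity change Δv = (0.03066667, 0.02133333, -0.04933333)
m·(v₁−v₀)/dt = (2.3000, 1.6000, -3.7000)

F = (2.3000, 1.6000, -3.7000)
τ = (0.0000, 0.1900, -0.1500)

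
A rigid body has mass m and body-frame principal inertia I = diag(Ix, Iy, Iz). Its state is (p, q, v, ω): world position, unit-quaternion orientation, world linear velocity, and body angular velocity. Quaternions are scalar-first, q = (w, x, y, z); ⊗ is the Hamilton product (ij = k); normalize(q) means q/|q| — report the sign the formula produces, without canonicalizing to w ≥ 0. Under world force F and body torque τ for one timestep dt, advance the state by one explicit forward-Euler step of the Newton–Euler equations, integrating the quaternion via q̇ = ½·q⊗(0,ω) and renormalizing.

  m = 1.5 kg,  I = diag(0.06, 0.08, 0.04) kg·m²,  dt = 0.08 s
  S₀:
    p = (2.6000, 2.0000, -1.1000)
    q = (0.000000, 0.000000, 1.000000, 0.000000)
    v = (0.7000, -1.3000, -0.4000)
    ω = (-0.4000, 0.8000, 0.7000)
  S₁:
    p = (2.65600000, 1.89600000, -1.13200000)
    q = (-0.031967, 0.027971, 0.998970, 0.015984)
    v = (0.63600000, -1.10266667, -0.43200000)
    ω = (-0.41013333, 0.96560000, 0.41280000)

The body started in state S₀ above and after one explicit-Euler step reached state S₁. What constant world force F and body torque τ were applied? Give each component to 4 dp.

ω₁ − ω₀ = (-0.01013333, 0.16560000, -0.28720000)
applied torque τ = (-0.0300, 0.1600, -0.1500)
velocity change Δv = (-0.06400000, 0.19733333, -0.03200000)
F = m·Δv/dt = (-1.2000, 3.7000, -0.6000)

F = (-1.2000, 3.7000, -0.6000)
τ = (-0.0300, 0.1600, -0.1500)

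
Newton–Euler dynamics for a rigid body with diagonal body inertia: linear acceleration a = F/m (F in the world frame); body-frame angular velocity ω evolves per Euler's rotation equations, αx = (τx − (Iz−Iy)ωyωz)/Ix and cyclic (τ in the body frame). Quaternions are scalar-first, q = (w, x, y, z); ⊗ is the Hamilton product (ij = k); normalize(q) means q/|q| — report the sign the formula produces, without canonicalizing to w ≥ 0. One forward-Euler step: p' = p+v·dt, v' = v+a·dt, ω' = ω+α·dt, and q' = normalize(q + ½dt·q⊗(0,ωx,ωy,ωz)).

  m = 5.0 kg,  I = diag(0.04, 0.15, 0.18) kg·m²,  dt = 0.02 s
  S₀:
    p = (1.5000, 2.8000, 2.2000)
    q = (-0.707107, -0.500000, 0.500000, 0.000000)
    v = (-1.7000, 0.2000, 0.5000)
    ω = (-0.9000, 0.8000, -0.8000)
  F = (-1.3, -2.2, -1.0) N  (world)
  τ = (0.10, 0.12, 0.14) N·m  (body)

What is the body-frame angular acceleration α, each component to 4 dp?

ω×(Iω) gyroscopic = (-0.0192, -0.1008, -0.0792)
(τ − ω×Iω)/I = (2.9800, 1.4720, 1.2178)

α = (2.9800, 1.4720, 1.2178)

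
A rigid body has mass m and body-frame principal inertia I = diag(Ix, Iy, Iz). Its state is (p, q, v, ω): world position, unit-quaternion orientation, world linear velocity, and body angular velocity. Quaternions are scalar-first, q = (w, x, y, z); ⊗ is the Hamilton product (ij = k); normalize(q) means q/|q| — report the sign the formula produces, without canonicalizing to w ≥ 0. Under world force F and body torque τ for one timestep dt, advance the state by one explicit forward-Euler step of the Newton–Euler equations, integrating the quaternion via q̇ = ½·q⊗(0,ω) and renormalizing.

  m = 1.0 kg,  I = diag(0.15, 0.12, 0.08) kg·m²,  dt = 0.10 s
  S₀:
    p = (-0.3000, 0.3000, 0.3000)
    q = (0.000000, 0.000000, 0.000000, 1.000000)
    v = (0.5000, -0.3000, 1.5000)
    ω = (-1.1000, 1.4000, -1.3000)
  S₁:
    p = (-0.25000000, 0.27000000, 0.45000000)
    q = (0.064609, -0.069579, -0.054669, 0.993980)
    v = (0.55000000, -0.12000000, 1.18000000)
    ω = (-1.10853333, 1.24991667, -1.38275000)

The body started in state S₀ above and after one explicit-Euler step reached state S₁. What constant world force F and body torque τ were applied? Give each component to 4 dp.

Δv = v₁−v₀ = (0.05000000, 0.18000000, -0.32000000)
m·(v₁−v₀)/dt = (0.5000, 1.8000, -3.2000)
Δω = ω₁−ω₀ = (-0.00853333, -0.15008333, -0.08275000)
precession coupling = (0.0728, 0.1001, 0.0462)
applied torque τ = (0.0600, -0.0800, -0.0200)

F = (0.5000, 1.8000, -3.2000)
τ = (0.0600, -0.0800, -0.0200)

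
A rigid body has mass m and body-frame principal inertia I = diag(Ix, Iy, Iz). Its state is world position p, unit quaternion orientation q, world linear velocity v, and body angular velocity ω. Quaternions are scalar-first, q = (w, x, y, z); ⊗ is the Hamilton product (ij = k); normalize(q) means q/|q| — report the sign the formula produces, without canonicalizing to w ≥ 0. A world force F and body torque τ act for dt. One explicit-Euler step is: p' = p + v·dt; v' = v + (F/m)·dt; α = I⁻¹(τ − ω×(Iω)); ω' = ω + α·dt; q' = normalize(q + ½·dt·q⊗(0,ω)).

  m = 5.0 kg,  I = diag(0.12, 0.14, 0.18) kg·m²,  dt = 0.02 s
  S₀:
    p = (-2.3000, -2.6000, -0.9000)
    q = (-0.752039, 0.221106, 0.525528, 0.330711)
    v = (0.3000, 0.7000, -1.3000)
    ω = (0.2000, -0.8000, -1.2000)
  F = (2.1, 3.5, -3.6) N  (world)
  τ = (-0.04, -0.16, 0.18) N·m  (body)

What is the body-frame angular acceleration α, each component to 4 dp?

α = (-0.6533, -1.2457, 1.0178)

ω×(Iω) gyroscopic = (0.0384, 0.0144, -0.0032)
α = I⁻¹(τ − ω×Iω) = (-0.6533, -1.2457, 1.0178)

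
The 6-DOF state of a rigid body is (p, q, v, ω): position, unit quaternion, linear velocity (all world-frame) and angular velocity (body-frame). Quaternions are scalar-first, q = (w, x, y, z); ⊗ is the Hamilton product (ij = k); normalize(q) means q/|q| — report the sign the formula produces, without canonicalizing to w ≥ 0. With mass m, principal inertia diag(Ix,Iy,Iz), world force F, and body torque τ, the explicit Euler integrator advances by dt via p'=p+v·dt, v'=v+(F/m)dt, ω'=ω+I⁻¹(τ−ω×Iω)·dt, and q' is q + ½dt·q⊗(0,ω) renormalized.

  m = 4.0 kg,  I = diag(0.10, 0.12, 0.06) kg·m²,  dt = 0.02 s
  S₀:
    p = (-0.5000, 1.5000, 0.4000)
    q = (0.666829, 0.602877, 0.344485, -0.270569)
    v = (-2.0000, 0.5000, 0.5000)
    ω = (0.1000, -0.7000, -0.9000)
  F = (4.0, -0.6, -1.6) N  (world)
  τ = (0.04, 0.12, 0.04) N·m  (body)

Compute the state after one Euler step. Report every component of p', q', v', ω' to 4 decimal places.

p + v·dt = (-0.5400, 1.5100, 0.4100)
v + (F/m)dt = (-1.9800, 0.4970, 0.4920)
ω×(Iω) gyroscopic = (-0.0378, -0.0036, -0.0014)
α = I⁻¹(τ − ω×Iω) = (0.7780, 1.0300, 0.6900)
ω + α·dt = (0.1156, -0.6794, -0.8862)
q⊗(0,ω) = (-0.0626603, -0.4327519, 0.0487521, -1.0566085)
q + ½dt·q⊗(0,ω), renormalized = (0.6662, 0.5985, 0.3450, -0.2811)

p' = (-0.5400, 1.5100, 0.4100)
q' = (0.6662, 0.5985, 0.3450, -0.2811)
v' = (-1.9800, 0.4970, 0.4920)
ω' = (0.1156, -0.6794, -0.8862)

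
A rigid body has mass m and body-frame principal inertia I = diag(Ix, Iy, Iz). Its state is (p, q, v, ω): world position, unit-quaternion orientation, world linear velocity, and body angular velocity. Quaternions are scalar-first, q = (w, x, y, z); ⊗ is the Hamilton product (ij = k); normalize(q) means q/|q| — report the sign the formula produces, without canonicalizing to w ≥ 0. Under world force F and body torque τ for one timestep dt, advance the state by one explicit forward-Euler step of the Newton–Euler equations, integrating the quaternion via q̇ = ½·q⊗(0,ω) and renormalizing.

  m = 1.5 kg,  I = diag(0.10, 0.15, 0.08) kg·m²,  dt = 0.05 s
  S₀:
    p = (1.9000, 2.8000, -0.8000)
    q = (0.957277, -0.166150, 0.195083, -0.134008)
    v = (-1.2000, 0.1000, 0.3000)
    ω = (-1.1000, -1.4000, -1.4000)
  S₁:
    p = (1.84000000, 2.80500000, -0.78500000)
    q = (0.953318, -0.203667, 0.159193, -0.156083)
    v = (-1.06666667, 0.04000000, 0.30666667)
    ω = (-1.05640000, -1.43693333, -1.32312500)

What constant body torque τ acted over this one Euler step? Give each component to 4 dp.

τ = (-0.0500, -0.0800, 0.2000)

Δω = ω₁−ω₀ = (0.04360000, -0.03693333, 0.07687500)
applied torque τ = (-0.0500, -0.0800, 0.2000)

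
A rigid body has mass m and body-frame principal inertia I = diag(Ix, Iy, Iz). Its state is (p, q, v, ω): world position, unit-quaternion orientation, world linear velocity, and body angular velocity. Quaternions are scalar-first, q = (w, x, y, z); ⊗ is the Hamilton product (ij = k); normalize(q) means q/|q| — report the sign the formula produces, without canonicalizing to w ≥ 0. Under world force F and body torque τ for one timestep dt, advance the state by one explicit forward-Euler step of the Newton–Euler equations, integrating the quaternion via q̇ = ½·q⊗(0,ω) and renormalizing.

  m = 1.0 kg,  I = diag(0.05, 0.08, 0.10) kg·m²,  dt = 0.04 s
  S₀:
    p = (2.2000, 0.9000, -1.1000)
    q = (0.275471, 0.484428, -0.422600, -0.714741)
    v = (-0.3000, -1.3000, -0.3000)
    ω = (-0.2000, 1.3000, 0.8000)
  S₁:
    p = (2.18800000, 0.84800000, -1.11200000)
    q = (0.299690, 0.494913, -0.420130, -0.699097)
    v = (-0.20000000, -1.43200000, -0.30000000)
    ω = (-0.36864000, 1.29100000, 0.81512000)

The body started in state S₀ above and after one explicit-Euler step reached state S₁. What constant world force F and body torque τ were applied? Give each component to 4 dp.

Δv = v₁−v₀ = (0.10000000, -0.13200000, 0.00000000)
applied force F = (2.5000, -3.3000, 0.0000)
Δω = ω₁−ω₀ = (-0.16864000, -0.00900000, 0.01512000)
gyro term ω₀×Iω₀ = (0.0208, 0.0080, -0.0078)
I·α + gyro = (-0.1900, -0.0100, 0.0300)

F = (2.5000, -3.3000, 0.0000)
τ = (-0.1900, -0.0100, 0.0300)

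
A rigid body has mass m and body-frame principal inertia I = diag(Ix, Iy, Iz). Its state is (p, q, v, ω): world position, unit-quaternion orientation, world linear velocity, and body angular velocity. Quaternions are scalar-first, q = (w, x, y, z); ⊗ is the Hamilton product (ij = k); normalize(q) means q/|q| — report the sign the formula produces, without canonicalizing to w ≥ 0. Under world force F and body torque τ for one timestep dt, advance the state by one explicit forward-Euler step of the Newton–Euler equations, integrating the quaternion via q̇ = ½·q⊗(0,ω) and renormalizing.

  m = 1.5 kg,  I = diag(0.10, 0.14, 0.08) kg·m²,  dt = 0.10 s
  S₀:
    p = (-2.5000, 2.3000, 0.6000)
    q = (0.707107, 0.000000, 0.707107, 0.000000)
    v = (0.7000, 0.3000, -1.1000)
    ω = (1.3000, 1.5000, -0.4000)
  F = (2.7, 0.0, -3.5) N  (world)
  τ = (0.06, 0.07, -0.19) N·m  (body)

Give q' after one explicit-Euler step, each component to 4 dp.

q⊗(0,ω) = (-1.0606605, 0.6363963, 1.0606605, -1.2020819)
q' = normalize(q + ½dt·q⊗(0,ω)) = (0.6507, 0.0317, 0.7563, -0.0598)

q' = (0.6507, 0.0317, 0.7563, -0.0598)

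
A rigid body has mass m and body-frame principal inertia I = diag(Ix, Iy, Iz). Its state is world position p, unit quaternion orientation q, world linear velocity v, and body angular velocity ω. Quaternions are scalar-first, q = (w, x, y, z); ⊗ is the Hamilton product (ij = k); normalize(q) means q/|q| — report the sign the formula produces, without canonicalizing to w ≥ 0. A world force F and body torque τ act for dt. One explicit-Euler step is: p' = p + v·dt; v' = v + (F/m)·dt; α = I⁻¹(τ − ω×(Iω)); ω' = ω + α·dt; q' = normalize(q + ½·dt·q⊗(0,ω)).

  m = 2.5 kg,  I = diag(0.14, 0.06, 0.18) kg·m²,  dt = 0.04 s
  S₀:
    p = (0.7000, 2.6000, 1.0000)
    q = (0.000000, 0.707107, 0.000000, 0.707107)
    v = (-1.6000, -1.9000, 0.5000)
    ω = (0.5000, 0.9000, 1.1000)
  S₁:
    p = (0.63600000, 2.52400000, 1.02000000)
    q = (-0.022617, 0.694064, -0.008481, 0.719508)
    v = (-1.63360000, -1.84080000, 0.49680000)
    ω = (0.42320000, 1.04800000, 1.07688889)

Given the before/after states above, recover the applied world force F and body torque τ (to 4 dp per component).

F = (-2.1000, 3.7000, -0.2000)
τ = (-0.1500, 0.2000, -0.1400)

Δv = v₁−v₀ = (-0.03360000, 0.05920000, -0.00320000)
m·(v₁−v₀)/dt = (-2.1000, 3.7000, -0.2000)
ω₁ − ω₀ = (-0.07680000, 0.14800000, -0.02311111)
ω₀×(Iω₀) = (0.1188, -0.0220, -0.0360)
applied torque τ = (-0.1500, 0.2000, -0.1400)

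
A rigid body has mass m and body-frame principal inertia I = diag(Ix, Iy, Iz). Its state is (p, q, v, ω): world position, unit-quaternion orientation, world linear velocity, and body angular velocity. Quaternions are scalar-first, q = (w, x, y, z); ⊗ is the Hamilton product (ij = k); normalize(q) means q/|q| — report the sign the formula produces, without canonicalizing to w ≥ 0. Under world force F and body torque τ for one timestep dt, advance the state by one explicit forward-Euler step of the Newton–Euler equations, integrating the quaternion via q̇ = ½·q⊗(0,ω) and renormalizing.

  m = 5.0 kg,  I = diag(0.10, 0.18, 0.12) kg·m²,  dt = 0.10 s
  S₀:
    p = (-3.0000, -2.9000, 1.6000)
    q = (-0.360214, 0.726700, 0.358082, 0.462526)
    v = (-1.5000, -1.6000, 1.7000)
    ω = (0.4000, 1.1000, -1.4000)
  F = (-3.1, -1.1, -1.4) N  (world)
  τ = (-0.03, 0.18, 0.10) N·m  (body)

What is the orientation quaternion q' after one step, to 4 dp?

q' = (-0.3606, 0.6662, 0.3967, 0.5184)

2q̇ = q⊗(0,ω) = (-0.0370338, -1.1541790, 0.8061550, 1.1604368)
q' = normalize(q + ½dt·q⊗(0,ω)) = (-0.3606, 0.6662, 0.3967, 0.5184)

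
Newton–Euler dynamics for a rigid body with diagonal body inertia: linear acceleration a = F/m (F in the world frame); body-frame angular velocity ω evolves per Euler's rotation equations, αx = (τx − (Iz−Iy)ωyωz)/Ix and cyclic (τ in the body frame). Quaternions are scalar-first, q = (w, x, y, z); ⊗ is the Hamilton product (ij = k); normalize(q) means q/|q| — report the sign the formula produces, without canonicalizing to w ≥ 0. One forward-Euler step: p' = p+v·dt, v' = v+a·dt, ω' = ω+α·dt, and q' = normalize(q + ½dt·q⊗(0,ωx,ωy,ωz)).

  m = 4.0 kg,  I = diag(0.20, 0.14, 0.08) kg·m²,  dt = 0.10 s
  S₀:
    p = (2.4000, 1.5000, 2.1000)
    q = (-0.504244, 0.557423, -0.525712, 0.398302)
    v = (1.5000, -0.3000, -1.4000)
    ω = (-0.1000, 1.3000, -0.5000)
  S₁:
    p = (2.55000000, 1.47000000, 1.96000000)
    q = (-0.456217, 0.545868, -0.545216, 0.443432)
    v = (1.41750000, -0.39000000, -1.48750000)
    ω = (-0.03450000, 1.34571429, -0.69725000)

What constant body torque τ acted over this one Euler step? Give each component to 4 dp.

rate change Δω = (0.06550000, 0.04571429, -0.19725000)
τ = I·(Δω/dt) + ω₀×(Iω₀) = (0.1700, 0.0700, -0.1500)

τ = (0.1700, 0.0700, -0.1500)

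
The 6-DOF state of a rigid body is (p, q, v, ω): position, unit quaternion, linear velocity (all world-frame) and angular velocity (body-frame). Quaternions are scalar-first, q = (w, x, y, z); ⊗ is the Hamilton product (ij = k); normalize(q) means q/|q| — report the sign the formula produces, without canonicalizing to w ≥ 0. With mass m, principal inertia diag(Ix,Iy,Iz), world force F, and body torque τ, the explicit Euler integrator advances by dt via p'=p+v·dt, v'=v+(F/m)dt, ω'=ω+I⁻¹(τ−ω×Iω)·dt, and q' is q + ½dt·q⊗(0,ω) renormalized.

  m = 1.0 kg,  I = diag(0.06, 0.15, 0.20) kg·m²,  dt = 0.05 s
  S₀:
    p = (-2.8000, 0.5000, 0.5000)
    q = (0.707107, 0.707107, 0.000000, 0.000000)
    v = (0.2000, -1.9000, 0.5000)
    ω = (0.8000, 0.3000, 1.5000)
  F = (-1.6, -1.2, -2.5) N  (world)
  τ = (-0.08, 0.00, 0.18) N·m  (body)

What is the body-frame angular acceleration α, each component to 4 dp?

α = (-1.7083, 1.1200, 0.7920)

ω×(Iω) gyroscopic = (0.0225, -0.1680, 0.0216)
angular accel α = (-1.7083, 1.1200, 0.7920)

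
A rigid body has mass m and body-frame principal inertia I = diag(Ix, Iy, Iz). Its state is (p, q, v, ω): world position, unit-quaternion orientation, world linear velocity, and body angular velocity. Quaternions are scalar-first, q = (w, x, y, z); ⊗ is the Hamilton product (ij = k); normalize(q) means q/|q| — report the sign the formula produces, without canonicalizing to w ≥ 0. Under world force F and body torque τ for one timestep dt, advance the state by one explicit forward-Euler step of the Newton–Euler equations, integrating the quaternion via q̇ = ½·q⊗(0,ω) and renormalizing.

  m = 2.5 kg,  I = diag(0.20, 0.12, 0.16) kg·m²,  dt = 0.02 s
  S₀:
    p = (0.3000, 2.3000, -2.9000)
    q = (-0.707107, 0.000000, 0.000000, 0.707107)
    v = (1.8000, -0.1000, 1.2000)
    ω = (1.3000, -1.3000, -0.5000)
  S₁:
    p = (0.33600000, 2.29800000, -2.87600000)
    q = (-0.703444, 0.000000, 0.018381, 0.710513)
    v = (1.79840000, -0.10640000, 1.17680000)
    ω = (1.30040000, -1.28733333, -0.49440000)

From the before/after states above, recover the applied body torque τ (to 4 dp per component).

τ = (0.0300, 0.0500, 0.1800)

Δω = ω₁−ω₀ = (0.00040000, 0.01266667, 0.00560000)
ω₀×(Iω₀) = (0.0260, -0.0260, 0.1352)
I·α + gyro = (0.0300, 0.0500, 0.1800)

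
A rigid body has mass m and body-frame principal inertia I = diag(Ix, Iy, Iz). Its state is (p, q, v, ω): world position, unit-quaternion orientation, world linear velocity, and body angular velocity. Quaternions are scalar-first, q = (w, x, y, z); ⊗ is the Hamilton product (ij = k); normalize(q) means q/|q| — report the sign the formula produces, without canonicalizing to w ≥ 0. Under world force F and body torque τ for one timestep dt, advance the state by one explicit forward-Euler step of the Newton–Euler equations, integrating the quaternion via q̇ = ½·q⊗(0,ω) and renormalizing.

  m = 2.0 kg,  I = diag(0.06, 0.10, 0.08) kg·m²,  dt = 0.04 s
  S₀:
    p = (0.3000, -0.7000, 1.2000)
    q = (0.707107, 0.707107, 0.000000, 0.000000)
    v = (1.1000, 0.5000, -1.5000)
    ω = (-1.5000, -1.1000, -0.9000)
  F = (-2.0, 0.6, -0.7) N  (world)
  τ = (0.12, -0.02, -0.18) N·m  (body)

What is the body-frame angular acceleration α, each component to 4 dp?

gyro term ω×Iω = (-0.0198, -0.0270, 0.0660)
α = I⁻¹(τ − ω×Iω) = (2.3300, 0.0700, -3.0750)

α = (2.3300, 0.0700, -3.0750)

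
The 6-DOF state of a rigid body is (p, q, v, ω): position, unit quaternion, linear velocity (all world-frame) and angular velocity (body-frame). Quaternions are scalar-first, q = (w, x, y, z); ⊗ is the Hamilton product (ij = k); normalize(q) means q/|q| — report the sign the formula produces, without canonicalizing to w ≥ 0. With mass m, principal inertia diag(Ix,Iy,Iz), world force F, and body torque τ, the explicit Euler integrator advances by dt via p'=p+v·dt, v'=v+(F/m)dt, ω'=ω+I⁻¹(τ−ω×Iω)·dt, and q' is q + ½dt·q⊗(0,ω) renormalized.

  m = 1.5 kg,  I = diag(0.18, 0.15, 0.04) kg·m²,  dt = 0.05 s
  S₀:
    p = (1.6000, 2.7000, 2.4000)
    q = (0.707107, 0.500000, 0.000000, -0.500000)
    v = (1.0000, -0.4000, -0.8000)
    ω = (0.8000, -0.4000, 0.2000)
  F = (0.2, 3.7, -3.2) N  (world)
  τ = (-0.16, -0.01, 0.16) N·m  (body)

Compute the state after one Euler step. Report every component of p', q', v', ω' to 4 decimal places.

p + v·dt = (1.6500, 2.6800, 2.3600)
new velocity v' = (1.0067, -0.2767, -0.9067)
gyro term ω×Iω = (0.0088, 0.0224, 0.0096)
α = I⁻¹(τ − ω×Iω) = (-0.9378, -0.2160, 3.7600)
new body rate ω' = (0.7531, -0.4108, 0.3880)
Hamilton product q⊗(0,ω) = (-0.3000000, 0.3656856, -0.7828428, -0.0585786)
q + ½dt·q⊗(0,ω), renormalized = (0.6994, 0.5090, -0.0196, -0.5013)

p' = (1.6500, 2.6800, 2.3600)
q' = (0.6994, 0.5090, -0.0196, -0.5013)
v' = (1.0067, -0.2767, -0.9067)
ω' = (0.7531, -0.4108, 0.3880)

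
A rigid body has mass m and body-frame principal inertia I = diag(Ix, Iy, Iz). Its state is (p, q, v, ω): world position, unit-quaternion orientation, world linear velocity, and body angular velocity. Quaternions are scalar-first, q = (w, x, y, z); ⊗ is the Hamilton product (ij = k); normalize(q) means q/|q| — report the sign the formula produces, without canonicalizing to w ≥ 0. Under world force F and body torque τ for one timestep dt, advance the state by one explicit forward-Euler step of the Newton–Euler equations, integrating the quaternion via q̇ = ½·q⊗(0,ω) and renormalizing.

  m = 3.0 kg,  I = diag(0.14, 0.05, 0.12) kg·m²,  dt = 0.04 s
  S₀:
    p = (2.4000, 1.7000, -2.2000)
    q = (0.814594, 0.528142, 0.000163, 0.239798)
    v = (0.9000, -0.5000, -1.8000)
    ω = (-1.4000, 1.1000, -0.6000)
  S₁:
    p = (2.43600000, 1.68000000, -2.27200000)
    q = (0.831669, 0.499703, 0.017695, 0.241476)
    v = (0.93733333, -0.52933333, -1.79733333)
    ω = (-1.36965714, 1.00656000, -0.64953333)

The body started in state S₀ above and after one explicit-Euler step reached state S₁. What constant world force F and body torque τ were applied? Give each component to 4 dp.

F = (2.8000, -2.2000, 0.2000)
τ = (0.0600, -0.1000, -0.0100)

rate change Δω = (0.03034286, -0.09344000, -0.04953333)
I·α + gyro = (0.0600, -0.1000, -0.0100)
v₁ − v₀ = (0.03733333, -0.02933333, 0.00266667)
applied force F = (2.8000, -2.2000, 0.2000)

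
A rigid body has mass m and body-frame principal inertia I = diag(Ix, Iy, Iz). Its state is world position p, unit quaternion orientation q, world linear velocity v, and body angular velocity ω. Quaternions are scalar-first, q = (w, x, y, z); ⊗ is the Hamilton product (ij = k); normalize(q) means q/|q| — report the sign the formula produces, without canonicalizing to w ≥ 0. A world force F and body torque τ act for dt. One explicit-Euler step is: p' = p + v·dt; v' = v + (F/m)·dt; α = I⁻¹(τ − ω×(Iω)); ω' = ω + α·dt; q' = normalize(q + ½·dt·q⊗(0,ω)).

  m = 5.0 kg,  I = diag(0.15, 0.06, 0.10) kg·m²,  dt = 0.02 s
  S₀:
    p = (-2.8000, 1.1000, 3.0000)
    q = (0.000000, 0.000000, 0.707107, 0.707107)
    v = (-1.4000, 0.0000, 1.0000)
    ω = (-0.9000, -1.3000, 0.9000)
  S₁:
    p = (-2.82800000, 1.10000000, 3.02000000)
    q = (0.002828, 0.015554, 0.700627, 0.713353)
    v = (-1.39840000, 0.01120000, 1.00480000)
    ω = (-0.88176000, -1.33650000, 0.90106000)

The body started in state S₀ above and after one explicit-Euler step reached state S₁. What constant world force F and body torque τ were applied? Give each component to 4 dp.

F = (0.4000, 2.8000, 1.2000)
τ = (0.0900, -0.1500, -0.1000)

Δv = v₁−v₀ = (0.00160000, 0.01120000, 0.00480000)
F = m·Δv/dt = (0.4000, 2.8000, 1.2000)
ω₁ − ω₀ = (0.01824000, -0.03650000, 0.00106000)
precession coupling = (-0.0468, -0.0405, -0.1053)
τ = I·(Δω/dt) + ω₀×(Iω₀) = (0.0900, -0.1500, -0.1000)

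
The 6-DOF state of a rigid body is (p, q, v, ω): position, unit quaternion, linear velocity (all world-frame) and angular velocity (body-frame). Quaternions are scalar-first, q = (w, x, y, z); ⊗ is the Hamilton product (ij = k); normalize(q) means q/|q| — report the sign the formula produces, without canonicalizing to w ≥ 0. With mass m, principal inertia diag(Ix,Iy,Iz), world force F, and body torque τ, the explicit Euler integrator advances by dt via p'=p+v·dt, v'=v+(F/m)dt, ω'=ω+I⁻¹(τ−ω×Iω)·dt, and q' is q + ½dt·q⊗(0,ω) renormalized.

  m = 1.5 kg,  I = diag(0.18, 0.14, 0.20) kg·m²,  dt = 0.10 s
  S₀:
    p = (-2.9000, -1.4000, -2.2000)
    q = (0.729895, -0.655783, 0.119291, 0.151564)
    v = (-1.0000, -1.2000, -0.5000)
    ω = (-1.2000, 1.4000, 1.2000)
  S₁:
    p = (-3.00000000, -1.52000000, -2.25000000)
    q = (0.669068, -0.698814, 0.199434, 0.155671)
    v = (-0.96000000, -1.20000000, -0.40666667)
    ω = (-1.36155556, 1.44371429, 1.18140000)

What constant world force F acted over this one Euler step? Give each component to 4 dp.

F = (0.6000, 0.0000, 1.4000)

v₁ − v₀ = (0.04000000, 0.00000000, 0.09333333)
m·(v₁−v₀)/dt = (0.6000, 0.0000, 1.4000)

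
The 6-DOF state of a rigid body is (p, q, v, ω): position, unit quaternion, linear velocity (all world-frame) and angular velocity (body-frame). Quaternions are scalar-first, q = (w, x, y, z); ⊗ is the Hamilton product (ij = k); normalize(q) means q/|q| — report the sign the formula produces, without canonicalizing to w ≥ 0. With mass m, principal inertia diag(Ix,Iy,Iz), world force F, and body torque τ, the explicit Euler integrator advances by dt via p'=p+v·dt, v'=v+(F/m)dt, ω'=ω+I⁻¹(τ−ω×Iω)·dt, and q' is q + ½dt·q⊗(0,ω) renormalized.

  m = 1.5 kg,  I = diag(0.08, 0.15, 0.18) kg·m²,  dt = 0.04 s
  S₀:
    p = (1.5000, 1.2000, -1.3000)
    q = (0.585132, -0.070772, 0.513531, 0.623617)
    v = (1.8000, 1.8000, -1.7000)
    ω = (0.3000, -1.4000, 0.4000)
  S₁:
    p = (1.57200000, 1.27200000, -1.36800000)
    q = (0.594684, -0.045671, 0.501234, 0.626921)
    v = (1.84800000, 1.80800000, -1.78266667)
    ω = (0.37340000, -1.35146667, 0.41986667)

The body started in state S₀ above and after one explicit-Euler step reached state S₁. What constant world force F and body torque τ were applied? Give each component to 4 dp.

F = (1.8000, 0.3000, -3.1000)
τ = (0.1300, 0.1700, 0.0600)

rate change Δω = (0.07340000, 0.04853333, 0.01986667)
applied torque τ = (0.1300, 0.1700, 0.0600)
Δv = v₁−v₀ = (0.04800000, 0.00800000, -0.08266667)
F = m·Δv/dt = (1.8000, 0.3000, -3.1000)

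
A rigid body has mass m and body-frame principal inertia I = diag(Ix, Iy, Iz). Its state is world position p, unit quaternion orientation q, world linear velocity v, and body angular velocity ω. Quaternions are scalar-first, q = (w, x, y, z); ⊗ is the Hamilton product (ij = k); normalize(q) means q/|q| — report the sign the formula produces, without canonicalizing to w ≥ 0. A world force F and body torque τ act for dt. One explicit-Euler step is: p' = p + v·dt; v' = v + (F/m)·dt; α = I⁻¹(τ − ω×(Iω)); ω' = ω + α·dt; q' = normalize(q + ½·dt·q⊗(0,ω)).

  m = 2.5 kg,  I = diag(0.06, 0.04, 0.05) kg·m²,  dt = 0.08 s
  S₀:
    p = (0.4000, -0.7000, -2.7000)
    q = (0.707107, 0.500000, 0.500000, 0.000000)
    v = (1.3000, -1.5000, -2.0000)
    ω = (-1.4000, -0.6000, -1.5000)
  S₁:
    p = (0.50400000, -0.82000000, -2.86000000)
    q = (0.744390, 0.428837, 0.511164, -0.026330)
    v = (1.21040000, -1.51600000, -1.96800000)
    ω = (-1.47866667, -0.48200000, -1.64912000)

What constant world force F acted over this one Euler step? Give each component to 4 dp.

F = (-2.8000, -0.5000, 1.0000)

Δv = v₁−v₀ = (-0.08960000, -0.01600000, 0.03200000)
applied force F = (-2.8000, -0.5000, 1.0000)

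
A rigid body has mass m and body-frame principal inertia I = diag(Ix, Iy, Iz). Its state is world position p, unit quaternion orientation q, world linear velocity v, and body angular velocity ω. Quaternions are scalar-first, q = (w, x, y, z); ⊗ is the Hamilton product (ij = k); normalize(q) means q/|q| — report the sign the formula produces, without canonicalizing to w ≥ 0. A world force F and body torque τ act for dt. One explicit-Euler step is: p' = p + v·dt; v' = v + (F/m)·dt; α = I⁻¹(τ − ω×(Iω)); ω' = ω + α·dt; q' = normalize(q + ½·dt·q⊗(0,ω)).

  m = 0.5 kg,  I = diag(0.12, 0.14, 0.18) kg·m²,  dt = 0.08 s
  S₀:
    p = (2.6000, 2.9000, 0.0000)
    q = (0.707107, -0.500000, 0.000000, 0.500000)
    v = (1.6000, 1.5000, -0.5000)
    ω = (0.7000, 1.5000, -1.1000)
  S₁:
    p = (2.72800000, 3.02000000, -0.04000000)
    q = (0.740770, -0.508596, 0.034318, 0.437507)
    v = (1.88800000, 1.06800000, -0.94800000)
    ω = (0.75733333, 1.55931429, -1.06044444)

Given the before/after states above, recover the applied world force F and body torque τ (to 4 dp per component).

v₁ − v₀ = (0.28800000, -0.43200000, -0.44800000)
applied force F = (1.8000, -2.7000, -2.8000)
Δω = ω₁−ω₀ = (0.05733333, 0.05931429, 0.03955556)
ω₀×(Iω₀) = (-0.0660, 0.0462, 0.0210)
applied torque τ = (0.0200, 0.1500, 0.1100)

F = (1.8000, -2.7000, -2.8000)
τ = (0.0200, 0.1500, 0.1100)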